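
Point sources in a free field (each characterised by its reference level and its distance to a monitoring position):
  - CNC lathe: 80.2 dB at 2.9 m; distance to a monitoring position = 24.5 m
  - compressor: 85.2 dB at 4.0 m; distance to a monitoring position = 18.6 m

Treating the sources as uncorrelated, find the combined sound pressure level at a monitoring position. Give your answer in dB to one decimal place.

Apply inverse-square spreading to bring every level to the receiver, then sum 10^(L/10).
CNC lathe: 80.2 − 20·log₁₀(24.5/2.9) = 80.2 − 18.54 = 61.66 dB.
compressor: 85.2 − 20·log₁₀(18.6/4.0) = 85.2 − 13.35 = 71.85 dB.
Σ 10^(L/10) = 1.678e+07 → L_total = 10·log₁₀(1.678e+07) = 72.25 dB.

72.2 dB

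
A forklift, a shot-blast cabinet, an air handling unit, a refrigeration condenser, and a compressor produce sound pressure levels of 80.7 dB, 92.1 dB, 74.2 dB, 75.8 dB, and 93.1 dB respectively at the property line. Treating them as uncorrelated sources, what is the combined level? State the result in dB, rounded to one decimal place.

95.8 dB

Incoherent sources combine by intensity addition: L_total = 10·log₁₀(Σ 10^(L_i/10)).
Σ 10^(L/10) = 10^(80.7/10) + 10^(92.1/10) + 10^(74.2/10) + 10^(75.8/10) + 10^(93.1/10) = 3.845e+09.
L_total = 10·log₁₀(3.845e+09) = 95.85 dB.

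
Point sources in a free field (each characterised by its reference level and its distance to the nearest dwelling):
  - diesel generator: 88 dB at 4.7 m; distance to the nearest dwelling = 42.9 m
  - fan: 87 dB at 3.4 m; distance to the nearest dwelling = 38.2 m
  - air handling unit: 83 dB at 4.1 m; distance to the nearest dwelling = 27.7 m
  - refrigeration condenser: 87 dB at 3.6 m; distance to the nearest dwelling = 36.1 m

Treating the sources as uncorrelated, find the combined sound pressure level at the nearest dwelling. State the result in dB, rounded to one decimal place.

73.2 dB

Propagate each source to the receiver with L = L_ref − 20·log₁₀(r/r_ref), then add intensities.
diesel generator: 88 − 20·log₁₀(42.9/4.7) = 88 − 19.21 = 68.79 dB.
fan: 87 − 20·log₁₀(38.2/3.4) = 87 − 21.01 = 65.99 dB.
air handling unit: 83 − 20·log₁₀(27.7/4.1) = 83 − 16.59 = 66.41 dB.
refrigeration condenser: 87 − 20·log₁₀(36.1/3.6) = 87 − 20.02 = 66.98 dB.
Σ 10^(L/10) = 2.090e+07 → L_total = 10·log₁₀(2.090e+07) = 73.20 dB.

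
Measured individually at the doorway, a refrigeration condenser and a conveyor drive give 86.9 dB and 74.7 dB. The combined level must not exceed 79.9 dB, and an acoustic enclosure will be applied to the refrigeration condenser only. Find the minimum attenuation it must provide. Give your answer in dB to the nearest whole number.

Everything except the refrigeration condenser sums to 10^(74.7/10) = 2.951e+07 in linear terms, 74.70 dB.
To meet 79.9 dB overall, the treated refrigeration condenser may contribute at most 10^(79.9/10) − 2.951e+07 = 6.821e+07, i.e. 78.34 dB.
So the refrigeration condenser must be reduced from 86.9 to 78.34 dB: IL = 8.56 dB.

9 dB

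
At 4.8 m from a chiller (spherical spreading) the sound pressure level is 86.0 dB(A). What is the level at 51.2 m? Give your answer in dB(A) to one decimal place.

For a point source, L₂ = L₁ − 20·log₁₀(r₂/r₁).
L₂ = 86.0 − 20·log₁₀(51.2/4.8) = 86.0 − 20.561 = 65.44 dB(A).

65.4 dB(A)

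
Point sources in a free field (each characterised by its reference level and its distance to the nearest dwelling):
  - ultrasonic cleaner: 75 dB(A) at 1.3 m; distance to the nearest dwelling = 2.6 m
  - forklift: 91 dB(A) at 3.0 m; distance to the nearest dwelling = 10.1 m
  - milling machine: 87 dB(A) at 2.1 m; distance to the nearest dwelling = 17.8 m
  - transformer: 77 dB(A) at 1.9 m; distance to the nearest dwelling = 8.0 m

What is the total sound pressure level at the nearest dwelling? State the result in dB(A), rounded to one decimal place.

81.1 dB(A)

First find each source's level at the receiver (point-source: −20·log₁₀(r/r_ref)), then combine on an intensity basis.
ultrasonic cleaner: 75 − 20·log₁₀(2.6/1.3) = 75 − 6.02 = 68.98 dB(A).
forklift: 91 − 20·log₁₀(10.1/3.0) = 91 − 10.54 = 80.46 dB(A).
milling machine: 87 − 20·log₁₀(17.8/2.1) = 87 − 18.56 = 68.44 dB(A).
transformer: 77 − 20·log₁₀(8.0/1.9) = 77 − 12.49 = 64.51 dB(A).
Σ 10^(L/10) = 1.288e+08 → L_total = 10·log₁₀(1.288e+08) = 81.10 dB(A).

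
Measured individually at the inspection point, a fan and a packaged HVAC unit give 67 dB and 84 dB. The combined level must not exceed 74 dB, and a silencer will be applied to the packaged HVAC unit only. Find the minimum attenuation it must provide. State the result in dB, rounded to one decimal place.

Everything except the packaged HVAC unit sums to 10^(67/10) = 5.012e+06 in linear terms, 67.00 dB.
To meet 74 dB overall, the treated packaged HVAC unit may contribute at most 10^(74/10) − 5.012e+06 = 2.011e+07, i.e. 73.03 dB.
So the packaged HVAC unit must be reduced from 84 to 73.03 dB: IL = 10.97 dB.

11.0 dB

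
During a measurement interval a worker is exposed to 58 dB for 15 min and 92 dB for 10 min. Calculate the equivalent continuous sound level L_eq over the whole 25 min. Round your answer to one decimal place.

Weight each interval's intensity by its duration and average over T = 25 min:
Σ tᵢ·10^(Lᵢ/10) = 15·10^(58/10) + 10·10^(92/10) = 1.586e+10.
L_eq = 10·log₁₀(1.586e+10/25) = 88.02 dB.

88.0 dB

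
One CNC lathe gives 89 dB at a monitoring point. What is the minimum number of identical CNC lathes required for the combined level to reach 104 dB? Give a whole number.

N identical sources give L₁ + 10·log₁₀ N, so require 10·log₁₀ N ≥ 104 − 89 = 15.0 dB.
N ≥ 10^(15.0/10) = 31.623, so N = 32.

32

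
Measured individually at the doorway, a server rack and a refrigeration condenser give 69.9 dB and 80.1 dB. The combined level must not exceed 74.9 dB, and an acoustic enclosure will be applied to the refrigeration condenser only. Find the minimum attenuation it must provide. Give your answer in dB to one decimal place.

Everything except the refrigeration condenser sums to 10^(69.9/10) = 9.772e+06 in linear terms, 69.90 dB.
The limit corresponds to 10^(74.9/10) = 3.090e+07; subtracting the fixed part leaves 2.113e+07 for the refrigeration condenser, i.e. 73.25 dB.
So the refrigeration condenser must be reduced from 80.1 to 73.25 dB: IL = 6.85 dB.

6.9 dB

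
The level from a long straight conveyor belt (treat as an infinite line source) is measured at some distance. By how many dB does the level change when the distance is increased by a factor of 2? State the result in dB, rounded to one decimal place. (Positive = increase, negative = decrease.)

-3.0 dB

With cylindrical spreading the level changes by −10·log₁₀(r₂/r₁).
ΔL = −10·log₁₀(2) = -3.01 dB.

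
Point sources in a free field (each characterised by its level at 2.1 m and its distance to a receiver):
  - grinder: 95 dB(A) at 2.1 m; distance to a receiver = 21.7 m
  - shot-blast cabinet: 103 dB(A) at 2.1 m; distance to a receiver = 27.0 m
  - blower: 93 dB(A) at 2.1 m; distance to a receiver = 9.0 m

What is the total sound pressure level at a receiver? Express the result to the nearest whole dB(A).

First find each source's level at the receiver (point-source: −20·log₁₀(r/r_ref)), then combine on an intensity basis.
grinder: 95 − 20·log₁₀(21.7/2.1) = 95 − 20.28 = 74.72 dB(A).
shot-blast cabinet: 103 − 20·log₁₀(27.0/2.1) = 103 − 22.18 = 80.82 dB(A).
blower: 93 − 20·log₁₀(9.0/2.1) = 93 − 12.64 = 80.36 dB(A).
Σ 10^(L/10) = 2.589e+08 → L_total = 10·log₁₀(2.589e+08) = 84.13 dB(A).

84 dB(A)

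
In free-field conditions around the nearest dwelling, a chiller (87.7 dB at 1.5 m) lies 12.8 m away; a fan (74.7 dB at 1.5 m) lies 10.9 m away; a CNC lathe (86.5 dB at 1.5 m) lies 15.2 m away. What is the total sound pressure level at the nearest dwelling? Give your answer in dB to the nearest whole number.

71 dB

Propagate each source to the receiver with L = L_ref − 20·log₁₀(r/r_ref), then add intensities.
chiller: 87.7 − 20·log₁₀(12.8/1.5) = 87.7 − 18.62 = 69.08 dB.
fan: 74.7 − 20·log₁₀(10.9/1.5) = 74.7 − 17.23 = 57.47 dB.
CNC lathe: 86.5 − 20·log₁₀(15.2/1.5) = 86.5 − 20.12 = 66.38 dB.
Σ 10^(L/10) = 1.300e+07 → L_total = 10·log₁₀(1.300e+07) = 71.14 dB.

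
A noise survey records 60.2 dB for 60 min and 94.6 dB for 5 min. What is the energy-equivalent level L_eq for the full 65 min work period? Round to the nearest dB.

83 dB

Weight each interval's intensity by its duration and average over T = 65 min:
Σ tᵢ·10^(Lᵢ/10) = 60·10^(60.2/10) + 5·10^(94.6/10) = 1.448e+10.
L_eq = 10·log₁₀(1.448e+10/65) = 83.48 dB.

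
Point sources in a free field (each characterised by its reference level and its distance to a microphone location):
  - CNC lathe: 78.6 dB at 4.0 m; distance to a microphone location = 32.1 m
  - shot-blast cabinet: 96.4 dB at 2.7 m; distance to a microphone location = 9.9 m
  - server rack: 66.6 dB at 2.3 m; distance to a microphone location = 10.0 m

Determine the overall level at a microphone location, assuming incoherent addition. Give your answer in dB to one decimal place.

Apply inverse-square spreading to bring every level to the receiver, then sum 10^(L/10).
CNC lathe: 78.6 − 20·log₁₀(32.1/4.0) = 78.6 − 18.09 = 60.51 dB.
shot-blast cabinet: 96.4 − 20·log₁₀(9.9/2.7) = 96.4 − 11.29 = 85.11 dB.
server rack: 66.6 − 20·log₁₀(10.0/2.3) = 66.6 − 12.77 = 53.83 dB.
Σ 10^(L/10) = 3.260e+08 → L_total = 10·log₁₀(3.260e+08) = 85.13 dB.

85.1 dB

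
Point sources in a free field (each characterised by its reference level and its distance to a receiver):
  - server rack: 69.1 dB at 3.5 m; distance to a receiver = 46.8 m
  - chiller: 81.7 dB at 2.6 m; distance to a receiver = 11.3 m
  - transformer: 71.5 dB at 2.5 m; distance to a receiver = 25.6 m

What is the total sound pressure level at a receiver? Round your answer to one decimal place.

Propagate each source to the receiver with L = L_ref − 20·log₁₀(r/r_ref), then add intensities.
server rack: 69.1 − 20·log₁₀(46.8/3.5) = 69.1 − 22.52 = 46.58 dB.
chiller: 81.7 − 20·log₁₀(11.3/2.6) = 81.7 − 12.76 = 68.94 dB.
transformer: 71.5 − 20·log₁₀(25.6/2.5) = 71.5 − 20.21 = 51.29 dB.
Σ 10^(L/10) = 8.011e+06 → L_total = 10·log₁₀(8.011e+06) = 69.04 dB.

69.0 dB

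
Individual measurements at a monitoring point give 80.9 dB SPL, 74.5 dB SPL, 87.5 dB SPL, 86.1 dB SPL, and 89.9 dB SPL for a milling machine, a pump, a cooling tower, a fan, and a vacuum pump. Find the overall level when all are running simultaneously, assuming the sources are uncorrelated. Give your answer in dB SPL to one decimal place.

Incoherent sources combine by intensity addition: L_total = 10·log₁₀(Σ 10^(L_i/10)).
Σ 10^(L/10) = 10^(80.9/10) + 10^(74.5/10) + 10^(87.5/10) + 10^(86.1/10) + 10^(89.9/10) = 2.098e+09.
L_total = 10·log₁₀(2.098e+09) = 93.22 dB SPL.

93.2 dB SPL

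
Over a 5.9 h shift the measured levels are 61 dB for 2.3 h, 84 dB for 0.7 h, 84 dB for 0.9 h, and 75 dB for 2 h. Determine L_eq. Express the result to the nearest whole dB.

L_eq = 10·log₁₀[(1/T)·Σ tᵢ·10^(Lᵢ/10)] with T = 5.9 h.
Σ tᵢ·10^(Lᵢ/10) = 2.3·10^(61/10) + 0.7·10^(84/10) + 0.9·10^(84/10) + 2·10^(75/10) = 4.680e+08.
L_eq = 10·log₁₀(4.680e+08/5.9) = 78.99 dB.

79 dB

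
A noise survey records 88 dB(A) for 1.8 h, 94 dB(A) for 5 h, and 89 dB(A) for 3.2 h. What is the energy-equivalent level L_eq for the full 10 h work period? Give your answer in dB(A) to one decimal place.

92.1 dB(A)

L_eq = 10·log₁₀[(1/T)·Σ tᵢ·10^(Lᵢ/10)] with T = 10 h.
Σ tᵢ·10^(Lᵢ/10) = 1.8·10^(88/10) + 5·10^(94/10) + 3.2·10^(89/10) = 1.624e+10.
L_eq = 10·log₁₀(1.624e+10/10) = 92.11 dB(A).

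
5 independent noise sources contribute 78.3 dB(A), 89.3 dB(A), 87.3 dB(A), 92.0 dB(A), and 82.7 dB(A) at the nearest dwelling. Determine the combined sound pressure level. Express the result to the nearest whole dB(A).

95 dB(A)

Incoherent sources combine by intensity addition: L_total = 10·log₁₀(Σ 10^(L_i/10)).
Σ 10^(L/10) = 10^(78.3/10) + 10^(89.3/10) + 10^(87.3/10) + 10^(92.0/10) + 10^(82.7/10) = 3.227e+09.
L_total = 10·log₁₀(3.227e+09) = 95.09 dB(A).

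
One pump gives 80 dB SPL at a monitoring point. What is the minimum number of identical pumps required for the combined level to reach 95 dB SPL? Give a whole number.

32

N identical sources give L₁ + 10·log₁₀ N, so require 10·log₁₀ N ≥ 95 − 80 = 15.0 dB.
N ≥ 10^(15.0/10) = 31.623, so N = 32.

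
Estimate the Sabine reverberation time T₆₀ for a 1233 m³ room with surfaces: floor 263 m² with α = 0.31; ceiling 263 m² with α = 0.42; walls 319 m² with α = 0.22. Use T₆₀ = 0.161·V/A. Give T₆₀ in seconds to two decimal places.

0.76 s

A = Σ Sᵢαᵢ = 263·0.31 + 263·0.42 + 319·0.22 = 262.17 m².
T₆₀ = 0.161·V/A = 0.161·1233/262.17 = 0.757 s.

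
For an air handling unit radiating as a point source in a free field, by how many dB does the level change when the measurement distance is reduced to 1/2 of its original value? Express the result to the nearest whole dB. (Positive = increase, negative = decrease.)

+6 dB

With spherical spreading the level changes by −20·log₁₀(r₂/r₁).
ΔL = −20·log₁₀(0.5) = +6.02 dB.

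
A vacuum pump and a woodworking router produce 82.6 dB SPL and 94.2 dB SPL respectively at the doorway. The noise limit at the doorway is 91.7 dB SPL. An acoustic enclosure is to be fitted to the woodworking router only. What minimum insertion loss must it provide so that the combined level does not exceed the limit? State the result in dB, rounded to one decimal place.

Fixed contribution from the other source: Σ 10^(L/10) = 10^(82.6/10) = 1.820e+08 (82.60 dB SPL).
The limit corresponds to 10^(91.7/10) = 1.479e+09; subtracting the fixed part leaves 1.297e+09 for the woodworking router, i.e. 91.13 dB SPL.
Required insertion loss = 94.2 − 91.13 = 3.07 dB.

3.1 dB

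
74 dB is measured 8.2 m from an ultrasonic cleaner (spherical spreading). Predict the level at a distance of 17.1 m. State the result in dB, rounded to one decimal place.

67.6 dB

Spherical spreading from a point source gives a 20·log₁₀(r₂/r₁) drop.
L₂ = 74 − 20·log₁₀(17.1/8.2) = 74 − 6.384 = 67.62 dB.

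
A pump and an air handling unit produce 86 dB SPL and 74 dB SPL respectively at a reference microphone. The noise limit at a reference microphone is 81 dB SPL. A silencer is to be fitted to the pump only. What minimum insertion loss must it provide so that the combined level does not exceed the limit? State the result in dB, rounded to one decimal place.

6.0 dB

Everything except the pump sums to 10^(74/10) = 2.512e+07 in linear terms, 74.00 dB SPL.
To meet 81 dB SPL overall, the treated pump may contribute at most 10^(81/10) − 2.512e+07 = 1.008e+08, i.e. 80.03 dB SPL.
Required insertion loss = 86 − 80.03 = 5.97 dB.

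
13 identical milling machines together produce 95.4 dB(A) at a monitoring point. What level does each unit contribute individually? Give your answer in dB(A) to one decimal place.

84.3 dB(A)

Dividing the total intensity by 13 lowers the level by 10·log₁₀ 13 = 11.139 dB: L₁ = 95.4 − 11.139.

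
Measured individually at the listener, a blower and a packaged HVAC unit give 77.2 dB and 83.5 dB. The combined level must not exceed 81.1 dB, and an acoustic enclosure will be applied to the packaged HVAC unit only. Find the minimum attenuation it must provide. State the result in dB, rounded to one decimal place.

The untreated sources together contribute 10^(77.2/10) = 5.248e+07, i.e. 77.20 dB.
To meet 81.1 dB overall, the treated packaged HVAC unit may contribute at most 10^(81.1/10) − 5.248e+07 = 7.634e+07, i.e. 78.83 dB.
Required insertion loss = 83.5 − 78.83 = 4.67 dB.

4.7 dB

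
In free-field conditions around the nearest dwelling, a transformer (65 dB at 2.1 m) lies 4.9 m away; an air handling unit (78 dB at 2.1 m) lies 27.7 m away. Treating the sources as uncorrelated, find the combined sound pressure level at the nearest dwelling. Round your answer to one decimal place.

Apply inverse-square spreading to bring every level to the receiver, then sum 10^(L/10).
transformer: 65 − 20·log₁₀(4.9/2.1) = 65 − 7.36 = 57.64 dB.
air handling unit: 78 − 20·log₁₀(27.7/2.1) = 78 − 22.41 = 55.59 dB.
Σ 10^(L/10) = 9.435e+05 → L_total = 10·log₁₀(9.435e+05) = 59.75 dB.

59.7 dB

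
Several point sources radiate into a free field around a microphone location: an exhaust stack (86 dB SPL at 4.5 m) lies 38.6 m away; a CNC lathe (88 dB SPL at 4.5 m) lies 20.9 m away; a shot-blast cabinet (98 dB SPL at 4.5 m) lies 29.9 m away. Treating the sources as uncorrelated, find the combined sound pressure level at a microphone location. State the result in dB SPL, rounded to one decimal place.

First find each source's level at the receiver (point-source: −20·log₁₀(r/r_ref)), then combine on an intensity basis.
exhaust stack: 86 − 20·log₁₀(38.6/4.5) = 86 − 18.67 = 67.33 dB SPL.
CNC lathe: 88 − 20·log₁₀(20.9/4.5) = 88 − 13.34 = 74.66 dB SPL.
shot-blast cabinet: 98 − 20·log₁₀(29.9/4.5) = 98 − 16.45 = 81.55 dB SPL.
Σ 10^(L/10) = 1.776e+08 → L_total = 10·log₁₀(1.776e+08) = 82.49 dB SPL.

82.5 dB SPL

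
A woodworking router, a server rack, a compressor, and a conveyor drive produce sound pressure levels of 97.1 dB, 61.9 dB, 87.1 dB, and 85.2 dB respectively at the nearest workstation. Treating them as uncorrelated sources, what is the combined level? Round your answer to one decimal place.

For uncorrelated sources the intensities add, so convert each level to linear form, sum, and take 10·log₁₀ of the total.
Σ 10^(L/10) = 10^(97.1/10) + 10^(61.9/10) + 10^(87.1/10) + 10^(85.2/10) = 5.974e+09.
L_total = 10·log₁₀(5.974e+09) = 97.76 dB.

97.8 dB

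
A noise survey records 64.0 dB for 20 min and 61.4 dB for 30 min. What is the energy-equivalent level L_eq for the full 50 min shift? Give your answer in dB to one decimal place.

62.6 dB

Weight each interval's intensity by its duration and average over T = 50 min:
Σ tᵢ·10^(Lᵢ/10) = 20·10^(64.0/10) + 30·10^(61.4/10) = 9.165e+07.
L_eq = 10·log₁₀(9.165e+07/50) = 62.63 dB.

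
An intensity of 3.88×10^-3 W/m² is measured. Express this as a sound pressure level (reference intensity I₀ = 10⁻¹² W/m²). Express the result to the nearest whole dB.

96 dB

Dividing by I₀ shifts the exponent by 12: I/I₀ = 3.88×10^9.
L = 10·(0.5888 + 9) = 95.89 dB.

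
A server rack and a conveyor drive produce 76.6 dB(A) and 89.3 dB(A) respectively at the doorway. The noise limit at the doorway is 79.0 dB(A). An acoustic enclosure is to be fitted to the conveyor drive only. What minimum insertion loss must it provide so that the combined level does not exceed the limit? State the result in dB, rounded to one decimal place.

Fixed contribution from the other source: Σ 10^(L/10) = 10^(76.6/10) = 4.571e+07 (76.60 dB(A)).
The limit corresponds to 10^(79.0/10) = 7.943e+07; subtracting the fixed part leaves 3.372e+07 for the conveyor drive, i.e. 75.28 dB(A).
So the conveyor drive must be reduced from 89.3 to 75.28 dB(A): IL = 14.02 dB.

14.0 dB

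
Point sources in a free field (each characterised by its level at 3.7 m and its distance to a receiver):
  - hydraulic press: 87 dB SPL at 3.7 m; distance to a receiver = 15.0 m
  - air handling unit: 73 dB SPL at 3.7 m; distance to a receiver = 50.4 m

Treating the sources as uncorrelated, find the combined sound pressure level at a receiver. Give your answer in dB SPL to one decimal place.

First find each source's level at the receiver (point-source: −20·log₁₀(r/r_ref)), then combine on an intensity basis.
hydraulic press: 87 − 20·log₁₀(15.0/3.7) = 87 − 12.16 = 74.84 dB SPL.
air handling unit: 73 − 20·log₁₀(50.4/3.7) = 73 − 22.68 = 50.32 dB SPL.
Σ 10^(L/10) = 3.060e+07 → L_total = 10·log₁₀(3.060e+07) = 74.86 dB SPL.

74.9 dB SPL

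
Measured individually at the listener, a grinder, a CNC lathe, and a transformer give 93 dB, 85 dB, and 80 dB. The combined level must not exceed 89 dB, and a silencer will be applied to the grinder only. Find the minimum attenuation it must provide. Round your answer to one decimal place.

7.2 dB

Everything except the grinder sums to 10^(85/10) + 10^(80/10) = 4.162e+08 in linear terms, 86.19 dB.
To meet 89 dB overall, the treated grinder may contribute at most 10^(89/10) − 4.162e+08 = 3.781e+08, i.e. 85.78 dB.
So the grinder must be reduced from 93 to 85.78 dB: IL = 7.22 dB.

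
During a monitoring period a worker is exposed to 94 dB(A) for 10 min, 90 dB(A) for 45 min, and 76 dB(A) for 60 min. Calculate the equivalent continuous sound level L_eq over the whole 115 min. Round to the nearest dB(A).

88 dB(A)

Weight each interval's intensity by its duration and average over T = 115 min:
Σ tᵢ·10^(Lᵢ/10) = 10·10^(94/10) + 45·10^(90/10) + 60·10^(76/10) = 7.251e+10.
L_eq = 10·log₁₀(7.251e+10/115) = 88.00 dB(A).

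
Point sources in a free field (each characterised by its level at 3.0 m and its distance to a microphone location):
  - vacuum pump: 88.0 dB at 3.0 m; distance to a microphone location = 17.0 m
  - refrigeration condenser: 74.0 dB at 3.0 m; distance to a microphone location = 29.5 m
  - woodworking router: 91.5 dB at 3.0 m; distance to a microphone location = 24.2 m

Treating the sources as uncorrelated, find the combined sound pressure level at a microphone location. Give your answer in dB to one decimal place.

76.2 dB

Propagate each source to the receiver with L = L_ref − 20·log₁₀(r/r_ref), then add intensities.
vacuum pump: 88.0 − 20·log₁₀(17.0/3.0) = 88.0 − 15.07 = 72.93 dB.
refrigeration condenser: 74.0 − 20·log₁₀(29.5/3.0) = 74.0 − 19.85 = 54.15 dB.
woodworking router: 91.5 − 20·log₁₀(24.2/3.0) = 91.5 − 18.13 = 73.37 dB.
Σ 10^(L/10) = 4.162e+07 → L_total = 10·log₁₀(4.162e+07) = 76.19 dB.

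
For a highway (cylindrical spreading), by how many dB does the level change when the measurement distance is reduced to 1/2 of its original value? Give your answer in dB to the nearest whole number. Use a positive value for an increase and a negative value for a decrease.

With cylindrical spreading the level changes by −10·log₁₀(r₂/r₁).
ΔL = −10·log₁₀(0.5) = +3.01 dB.

+3 dB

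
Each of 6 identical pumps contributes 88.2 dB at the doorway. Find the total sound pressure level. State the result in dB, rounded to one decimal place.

With 6 equal, uncorrelated contributions the intensity is 6× that of one unit, giving a rise of 10·log₁₀ 6.
L_total = 88.2 + 10·log₁₀(6) = 88.2 + 7.782 = 95.98 dB.

96.0 dB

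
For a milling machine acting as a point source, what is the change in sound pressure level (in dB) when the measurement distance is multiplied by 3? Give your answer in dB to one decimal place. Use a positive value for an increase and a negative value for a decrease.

A point source loses 6 dB per doubling of distance; generally ΔL = −20·log₁₀(r₂/r₁).
ΔL = −20·log₁₀(3) = -9.54 dB.

-9.5 dB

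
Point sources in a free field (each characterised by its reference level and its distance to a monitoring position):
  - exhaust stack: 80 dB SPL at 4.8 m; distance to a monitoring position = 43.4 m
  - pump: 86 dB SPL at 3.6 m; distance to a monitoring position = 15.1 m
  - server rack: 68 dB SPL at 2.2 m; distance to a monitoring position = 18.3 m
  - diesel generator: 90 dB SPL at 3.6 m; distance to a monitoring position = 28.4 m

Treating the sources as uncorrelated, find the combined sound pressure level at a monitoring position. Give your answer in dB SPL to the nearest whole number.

Propagate each source to the receiver with L = L_ref − 20·log₁₀(r/r_ref), then add intensities.
exhaust stack: 80 − 20·log₁₀(43.4/4.8) = 80 − 19.12 = 60.88 dB SPL.
pump: 86 − 20·log₁₀(15.1/3.6) = 86 − 12.45 = 73.55 dB SPL.
server rack: 68 − 20·log₁₀(18.3/2.2) = 68 − 18.40 = 49.60 dB SPL.
diesel generator: 90 − 20·log₁₀(28.4/3.6) = 90 − 17.94 = 72.06 dB SPL.
Σ 10^(L/10) = 4.001e+07 → L_total = 10·log₁₀(4.001e+07) = 76.02 dB SPL.

76 dB SPL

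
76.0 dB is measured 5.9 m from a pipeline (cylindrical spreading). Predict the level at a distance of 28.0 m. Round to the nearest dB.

69 dB

Cylindrical spreading from a line source gives a 10·log₁₀(r₂/r₁) drop.
L₂ = 76.0 − 10·log₁₀(28.0/5.9) = 76.0 − 6.763 = 69.24 dB.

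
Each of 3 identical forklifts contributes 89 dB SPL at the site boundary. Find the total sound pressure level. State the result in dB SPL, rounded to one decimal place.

N identical incoherent sources raise the level by 10·log₁₀ N.
L_total = 89 + 10·log₁₀(3) = 89 + 4.771 = 93.77 dB SPL.

93.8 dB SPL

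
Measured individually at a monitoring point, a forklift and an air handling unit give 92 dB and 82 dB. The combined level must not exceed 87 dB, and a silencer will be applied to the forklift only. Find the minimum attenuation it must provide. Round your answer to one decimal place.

6.7 dB

Everything except the forklift sums to 10^(82/10) = 1.585e+08 in linear terms, 82.00 dB.
To meet 87 dB overall, the treated forklift may contribute at most 10^(87/10) − 1.585e+08 = 3.427e+08, i.e. 85.35 dB.
So the forklift must be reduced from 92 to 85.35 dB: IL = 6.65 dB.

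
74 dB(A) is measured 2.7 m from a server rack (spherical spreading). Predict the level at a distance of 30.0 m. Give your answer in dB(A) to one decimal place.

53.1 dB(A)

Spherical spreading from a point source gives a 20·log₁₀(r₂/r₁) drop.
L₂ = 74 − 20·log₁₀(30.0/2.7) = 74 − 20.915 = 53.08 dB(A).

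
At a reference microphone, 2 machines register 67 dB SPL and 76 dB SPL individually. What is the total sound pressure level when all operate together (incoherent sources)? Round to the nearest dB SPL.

For uncorrelated sources the intensities add, so convert each level to linear form, sum, and take 10·log₁₀ of the total.
Σ 10^(L/10) = 10^(67/10) + 10^(76/10) = 4.482e+07.
L_total = 10·log₁₀(4.482e+07) = 76.51 dB SPL.

77 dB SPL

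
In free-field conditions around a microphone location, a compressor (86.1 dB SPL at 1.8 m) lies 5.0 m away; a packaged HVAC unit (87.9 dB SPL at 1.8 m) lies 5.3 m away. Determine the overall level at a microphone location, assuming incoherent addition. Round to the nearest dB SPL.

Apply inverse-square spreading to bring every level to the receiver, then sum 10^(L/10).
compressor: 86.1 − 20·log₁₀(5.0/1.8) = 86.1 − 8.87 = 77.23 dB SPL.
packaged HVAC unit: 87.9 − 20·log₁₀(5.3/1.8) = 87.9 − 9.38 = 78.52 dB SPL.
Σ 10^(L/10) = 1.239e+08 → L_total = 10·log₁₀(1.239e+08) = 80.93 dB SPL.

81 dB SPL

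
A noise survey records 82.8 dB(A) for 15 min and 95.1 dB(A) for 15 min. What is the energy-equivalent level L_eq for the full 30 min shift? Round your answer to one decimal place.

92.3 dB(A)

Weight each interval's intensity by its duration and average over T = 30 min:
Σ tᵢ·10^(Lᵢ/10) = 15·10^(82.8/10) + 15·10^(95.1/10) = 5.140e+10.
L_eq = 10·log₁₀(5.140e+10/30) = 92.34 dB(A).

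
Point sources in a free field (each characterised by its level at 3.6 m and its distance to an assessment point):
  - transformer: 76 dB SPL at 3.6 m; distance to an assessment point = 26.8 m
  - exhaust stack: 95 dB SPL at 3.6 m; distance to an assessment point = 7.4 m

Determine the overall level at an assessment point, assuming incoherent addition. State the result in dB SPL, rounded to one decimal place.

Propagate each source to the receiver with L = L_ref − 20·log₁₀(r/r_ref), then add intensities.
transformer: 76 − 20·log₁₀(26.8/3.6) = 76 − 17.44 = 58.56 dB SPL.
exhaust stack: 95 − 20·log₁₀(7.4/3.6) = 95 − 6.26 = 88.74 dB SPL.
Σ 10^(L/10) = 7.491e+08 → L_total = 10·log₁₀(7.491e+08) = 88.75 dB SPL.

88.7 dB SPL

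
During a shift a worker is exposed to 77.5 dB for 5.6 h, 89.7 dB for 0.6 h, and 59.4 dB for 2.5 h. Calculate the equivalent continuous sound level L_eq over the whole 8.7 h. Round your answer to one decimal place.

The energy average is taken in the linear domain: L_eq = 10·log₁₀[(Σ tᵢ·10^(Lᵢ/10))/T], T = 8.7 h.
Σ tᵢ·10^(Lᵢ/10) = 5.6·10^(77.5/10) + 0.6·10^(89.7/10) + 2.5·10^(59.4/10) = 8.770e+08.
L_eq = 10·log₁₀(8.770e+08/8.7) = 80.04 dB.

80.0 dB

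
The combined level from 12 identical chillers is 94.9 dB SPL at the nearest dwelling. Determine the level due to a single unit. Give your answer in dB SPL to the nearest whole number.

84 dB SPL

For N identical incoherent sources L_total = L₁ + 10·log₁₀ N, so L₁ = 94.9 − 10·log₁₀(12) = 94.9 − 10.792.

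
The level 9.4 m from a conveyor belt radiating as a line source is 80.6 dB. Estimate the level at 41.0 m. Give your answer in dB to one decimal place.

Cylindrical spreading from a line source gives a 10·log₁₀(r₂/r₁) drop.
L₂ = 80.6 − 10·log₁₀(41.0/9.4) = 80.6 − 6.397 = 74.20 dB.

74.2 dB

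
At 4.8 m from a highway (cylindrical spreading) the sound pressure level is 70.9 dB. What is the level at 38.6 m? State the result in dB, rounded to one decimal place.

Cylindrical spreading from a line source gives a 10·log₁₀(r₂/r₁) drop.
L₂ = 70.9 − 10·log₁₀(38.6/4.8) = 70.9 − 9.053 = 61.85 dB.

61.8 dB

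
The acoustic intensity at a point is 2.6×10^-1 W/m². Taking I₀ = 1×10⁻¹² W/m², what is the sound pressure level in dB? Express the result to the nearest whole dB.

L = 10·log₁₀(I/I₀) = 10·log₁₀(2.6×10^-1/10⁻¹²) = 10·log₁₀(2.6×10^11).
L = 10·(0.4150 + 11) = 114.15 dB.

114 dB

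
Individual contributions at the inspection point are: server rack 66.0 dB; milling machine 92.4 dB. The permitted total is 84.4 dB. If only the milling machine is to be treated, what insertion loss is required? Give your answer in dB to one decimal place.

8.1 dB

The untreated sources together contribute 10^(66.0/10) = 3.981e+06, i.e. 66.00 dB.
The limit corresponds to 10^(84.4/10) = 2.754e+08; subtracting the fixed part leaves 2.714e+08 for the milling machine, i.e. 84.34 dB.
Required insertion loss = 92.4 − 84.34 = 8.06 dB.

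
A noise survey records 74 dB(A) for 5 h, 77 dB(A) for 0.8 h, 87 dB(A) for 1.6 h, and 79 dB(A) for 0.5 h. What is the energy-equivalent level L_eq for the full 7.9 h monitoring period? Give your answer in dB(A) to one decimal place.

Weight each interval's intensity by its duration and average over T = 7.9 h:
Σ tᵢ·10^(Lᵢ/10) = 5·10^(74/10) + 0.8·10^(77/10) + 1.6·10^(87/10) + 0.5·10^(79/10) = 1.007e+09.
L_eq = 10·log₁₀(1.007e+09/7.9) = 81.06 dB(A).

81.1 dB(A)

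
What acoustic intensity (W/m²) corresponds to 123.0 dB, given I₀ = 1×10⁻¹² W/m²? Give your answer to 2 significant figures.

I/I₀ = 10^(123.0/10) = 1.995e+12, so I = 1.995e+12 × 10⁻¹² W/m².

2.0 W/m²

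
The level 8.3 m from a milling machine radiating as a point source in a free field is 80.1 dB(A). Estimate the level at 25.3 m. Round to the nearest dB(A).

Point-source attenuation: ΔL = 20·log₁₀(r₂/r₁) = 20·log₁₀(25.3/8.3) = 9.681 dB.
L₂ = 80.1 − 20·log₁₀(25.3/8.3) = 80.1 − 9.681 = 70.42 dB(A).

70 dB(A)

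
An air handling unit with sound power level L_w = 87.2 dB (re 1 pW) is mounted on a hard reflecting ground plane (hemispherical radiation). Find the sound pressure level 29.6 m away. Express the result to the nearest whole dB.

Free-field hemispherical radiation: L_p = L_w − 10·log₁₀(2π·r²), r = 29.6 m.
2π·r² = 5505 m², 10·log₁₀ of that is 37.408 dB.
L_p = 87.2 − 37.408 = 49.79 dB.

50 dB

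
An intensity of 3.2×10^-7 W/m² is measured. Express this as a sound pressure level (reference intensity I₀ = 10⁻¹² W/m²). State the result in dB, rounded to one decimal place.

55.1 dB

Dividing by I₀ shifts the exponent by 12: I/I₀ = 3.2×10^5.
L = 10·(0.5051 + 5) = 55.05 dB.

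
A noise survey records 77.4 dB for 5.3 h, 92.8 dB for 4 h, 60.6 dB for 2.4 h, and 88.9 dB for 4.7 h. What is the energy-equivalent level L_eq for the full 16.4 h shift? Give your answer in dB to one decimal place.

88.5 dB

Weight each interval's intensity by its duration and average over T = 16.4 h:
Σ tᵢ·10^(Lᵢ/10) = 5.3·10^(77.4/10) + 4·10^(92.8/10) + 2.4·10^(60.6/10) + 4.7·10^(88.9/10) = 1.156e+10.
L_eq = 10·log₁₀(1.156e+10/16.4) = 88.48 dB.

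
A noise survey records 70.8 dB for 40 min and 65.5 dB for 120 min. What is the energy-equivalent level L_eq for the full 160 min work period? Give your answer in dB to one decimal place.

67.5 dB

The energy average is taken in the linear domain: L_eq = 10·log₁₀[(Σ tᵢ·10^(Lᵢ/10))/T], T = 160 min.
Σ tᵢ·10^(Lᵢ/10) = 40·10^(70.8/10) + 120·10^(65.5/10) = 9.067e+08.
L_eq = 10·log₁₀(9.067e+08/160) = 67.53 dB.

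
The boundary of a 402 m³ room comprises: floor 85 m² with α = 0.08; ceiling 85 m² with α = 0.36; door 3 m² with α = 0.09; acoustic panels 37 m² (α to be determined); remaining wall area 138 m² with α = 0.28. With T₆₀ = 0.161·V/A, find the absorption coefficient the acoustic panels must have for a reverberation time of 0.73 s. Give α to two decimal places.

0.33

Required total absorption A = 0.161·402/0.73 = 88.66 m².
Absorption from the other surfaces = 85·0.08 + 85·0.36 + 3·0.09 + 138·0.28 = 76.31 m², so the acoustic panels must supply 12.35 m² over 37 m².
α = 12.35/37 = 0.334.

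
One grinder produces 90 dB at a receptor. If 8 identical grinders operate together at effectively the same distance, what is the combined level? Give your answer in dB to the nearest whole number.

99 dB

With 8 equal, uncorrelated contributions the intensity is 8× that of one unit, giving a rise of 10·log₁₀ 8.
L_total = 90 + 10·log₁₀(8) = 90 + 9.031 = 99.03 dB.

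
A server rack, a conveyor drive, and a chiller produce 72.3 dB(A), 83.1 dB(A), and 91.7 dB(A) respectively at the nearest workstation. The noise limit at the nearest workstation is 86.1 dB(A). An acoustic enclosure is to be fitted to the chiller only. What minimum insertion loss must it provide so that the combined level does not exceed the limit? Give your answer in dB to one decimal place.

9.0 dB

Everything except the chiller sums to 10^(72.3/10) + 10^(83.1/10) = 2.212e+08 in linear terms, 83.45 dB(A).
The limit corresponds to 10^(86.1/10) = 4.074e+08; subtracting the fixed part leaves 1.862e+08 for the chiller, i.e. 82.70 dB(A).
So the chiller must be reduced from 91.7 to 82.70 dB(A): IL = 9.00 dB.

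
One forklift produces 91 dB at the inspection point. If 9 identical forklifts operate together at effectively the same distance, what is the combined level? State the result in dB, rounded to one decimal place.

L_total = L₁ + 10·log₁₀ N for N identical incoherent sources.
L_total = 91 + 10·log₁₀(9) = 91 + 9.542 = 100.54 dB.

100.5 dB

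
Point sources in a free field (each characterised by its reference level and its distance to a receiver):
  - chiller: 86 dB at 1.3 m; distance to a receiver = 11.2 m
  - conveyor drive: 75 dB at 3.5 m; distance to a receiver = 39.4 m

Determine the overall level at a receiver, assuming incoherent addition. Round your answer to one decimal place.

First find each source's level at the receiver (point-source: −20·log₁₀(r/r_ref)), then combine on an intensity basis.
chiller: 86 − 20·log₁₀(11.2/1.3) = 86 − 18.71 = 67.29 dB.
conveyor drive: 75 − 20·log₁₀(39.4/3.5) = 75 − 21.03 = 53.97 dB.
Σ 10^(L/10) = 5.613e+06 → L_total = 10·log₁₀(5.613e+06) = 67.49 dB.

67.5 dB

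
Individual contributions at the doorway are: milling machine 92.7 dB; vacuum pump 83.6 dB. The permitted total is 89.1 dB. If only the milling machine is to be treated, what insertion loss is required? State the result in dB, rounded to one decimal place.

5.0 dB

The untreated sources together contribute 10^(83.6/10) = 2.291e+08, i.e. 83.60 dB.
The limit corresponds to 10^(89.1/10) = 8.128e+08; subtracting the fixed part leaves 5.837e+08 for the milling machine, i.e. 87.66 dB.
So the milling machine must be reduced from 92.7 to 87.66 dB: IL = 5.04 dB.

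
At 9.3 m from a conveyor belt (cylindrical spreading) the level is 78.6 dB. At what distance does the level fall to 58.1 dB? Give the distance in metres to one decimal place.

The 20.5 dB drop corresponds to a distance ratio of 10^(20.5/10) for a line source.
r₂ = 9.3·10^((78.6−58.1)/10) = 9.3·10^(20.5/10) = 1043.48 m.

1043.5 m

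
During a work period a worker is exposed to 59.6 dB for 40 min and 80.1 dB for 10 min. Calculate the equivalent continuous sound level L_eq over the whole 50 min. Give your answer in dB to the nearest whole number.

L_eq = 10·log₁₀[(1/T)·Σ tᵢ·10^(Lᵢ/10)] with T = 50 min.
Σ tᵢ·10^(Lᵢ/10) = 40·10^(59.6/10) + 10·10^(80.1/10) = 1.060e+09.
L_eq = 10·log₁₀(1.060e+09/50) = 73.26 dB.

73 dB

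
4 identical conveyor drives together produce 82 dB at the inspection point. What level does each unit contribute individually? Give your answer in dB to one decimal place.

For N identical incoherent sources L_total = L₁ + 10·log₁₀ N, so L₁ = 82 − 10·log₁₀(4) = 82 − 6.021.

76.0 dB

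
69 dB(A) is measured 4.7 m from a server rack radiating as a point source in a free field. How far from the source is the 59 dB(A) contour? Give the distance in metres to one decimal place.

14.9 m

The 10.0 dB drop corresponds to a distance ratio of 10^(10.0/20) for a point source.
r₂ = 4.7·10^((69−59)/20) = 4.7·10^(10.0/20) = 14.86 m.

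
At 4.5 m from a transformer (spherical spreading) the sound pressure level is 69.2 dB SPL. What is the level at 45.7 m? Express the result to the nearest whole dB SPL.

49 dB SPL

Point-source attenuation: ΔL = 20·log₁₀(r₂/r₁) = 20·log₁₀(45.7/4.5) = 20.134 dB.
L₂ = 69.2 − 20·log₁₀(45.7/4.5) = 69.2 − 20.134 = 49.07 dB SPL.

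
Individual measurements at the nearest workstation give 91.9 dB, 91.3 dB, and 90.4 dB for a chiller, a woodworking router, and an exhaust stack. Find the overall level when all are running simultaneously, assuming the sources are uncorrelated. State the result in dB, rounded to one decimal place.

Incoherent sources combine by intensity addition: L_total = 10·log₁₀(Σ 10^(L_i/10)).
Σ 10^(L/10) = 10^(91.9/10) + 10^(91.3/10) + 10^(90.4/10) = 3.994e+09.
L_total = 10·log₁₀(3.994e+09) = 96.01 dB.

96.0 dB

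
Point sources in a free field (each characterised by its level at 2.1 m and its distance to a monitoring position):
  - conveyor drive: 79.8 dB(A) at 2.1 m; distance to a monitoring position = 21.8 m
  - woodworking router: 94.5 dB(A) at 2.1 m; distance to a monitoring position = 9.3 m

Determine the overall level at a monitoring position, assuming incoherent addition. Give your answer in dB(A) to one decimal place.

81.6 dB(A)

Propagate each source to the receiver with L = L_ref − 20·log₁₀(r/r_ref), then add intensities.
conveyor drive: 79.8 − 20·log₁₀(21.8/2.1) = 79.8 − 20.32 = 59.48 dB(A).
woodworking router: 94.5 − 20·log₁₀(9.3/2.1) = 94.5 − 12.93 = 81.57 dB(A).
Σ 10^(L/10) = 1.446e+08 → L_total = 10·log₁₀(1.446e+08) = 81.60 dB(A).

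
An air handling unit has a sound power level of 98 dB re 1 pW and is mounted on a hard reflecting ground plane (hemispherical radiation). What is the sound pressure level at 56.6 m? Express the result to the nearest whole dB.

55 dB

L_p = L_w − 10·log₁₀(2π·r²) with r = 56.6 m.
2π·r² = 2.013e+04 m², 10·log₁₀ of that is 43.038 dB.
L_p = 98 − 43.038 = 54.96 dB.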